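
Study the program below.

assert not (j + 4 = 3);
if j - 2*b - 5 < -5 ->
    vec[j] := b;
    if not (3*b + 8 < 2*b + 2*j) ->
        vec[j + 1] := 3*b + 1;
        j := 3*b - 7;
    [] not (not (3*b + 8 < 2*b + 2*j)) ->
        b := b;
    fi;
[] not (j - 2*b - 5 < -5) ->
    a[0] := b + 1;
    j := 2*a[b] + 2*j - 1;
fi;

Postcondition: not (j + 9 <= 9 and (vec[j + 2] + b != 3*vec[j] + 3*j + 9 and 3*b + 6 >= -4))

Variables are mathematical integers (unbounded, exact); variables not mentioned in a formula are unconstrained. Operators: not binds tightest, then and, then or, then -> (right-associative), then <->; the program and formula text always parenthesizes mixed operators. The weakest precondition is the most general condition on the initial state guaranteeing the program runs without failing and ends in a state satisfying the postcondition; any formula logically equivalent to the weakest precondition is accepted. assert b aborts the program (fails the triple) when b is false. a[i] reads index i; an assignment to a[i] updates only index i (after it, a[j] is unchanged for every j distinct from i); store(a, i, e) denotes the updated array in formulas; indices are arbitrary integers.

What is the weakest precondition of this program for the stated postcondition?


Working backward. After the program, the postcondition not (j + 9 <= 9 and (vec[j + 2] + b != 3*vec[j] + 3*j + 9 and 3*b + 6 >= -4)) must hold; in canonical form it is not (j <= 0 and vec[j + 2] + b != 3*vec[j] + 3*j + 9 and 3*b >= -10).
Then branch requires ((not (b < 2*j - 8)) -> (not (3*b <= 7 and store(store(vec, j, b), j + 1, 3*b + 1)[3*b - 5] != 3*store(store(vec, j, b), j + 1, 3*b + 1)[3*b - 7] + 8*b - 12 and 3*b >= -10))) and (b < 2*j - 8 -> (not (j <= 0 and store(vec, j, b)[j + 2] + b != 3*store(vec, j, b)[j] + 3*j + 9 and 3*b >= -10))); else branch requires not (2*store(a, 0, b + 1)[b] + 2*j <= 1 and vec[2*store(a, 0, b + 1)[b] + 2*j + 1] + b != 3*vec[2*store(a, 0, b + 1)[b] + 2*j - 1] + 6*store(a, 0, b + 1)[b] + 6*j + 6 and 3*b >= -10).
Before the if: (j < 2*b -> (((not (b < 2*j - 8)) -> (not (3*b <= 7 and store(store(vec, j, b), j + 1, 3*b + 1)[3*b - 5] != 3*store(store(vec, j, b), j + 1, 3*b + 1)[3*b - 7] + 8*b - 12 and 3*b >= -10))) and (b < 2*j - 8 -> (not (j <= 0 and store(vec, j, b)[j + 2] + b != 3*store(vec, j, b)[j] + 3*j + 9 and 3*b >= -10))))) and ((not (j < 2*b)) -> (not (2*store(a, 0, b + 1)[b] + 2*j <= 1 and vec[2*store(a, 0, b + 1)[b] + 2*j + 1] + b != 3*vec[2*store(a, 0, b + 1)[b] + 2*j - 1] + 6*store(a, 0, b + 1)[b] + 6*j + 6 and 3*b >= -10)))
Before assert not (j + 4 = 3): (not (j = -1)) and (j < 2*b -> (((not (b < 2*j - 8)) -> (not (3*b <= 7 and store(store(vec, j, b), j + 1, 3*b + 1)[3*b - 5] != 3*store(store(vec, j, b), j + 1, 3*b + 1)[3*b - 7] + 8*b - 12 and 3*b >= -10))) and (b < 2*j - 8 -> (not (j <= 0 and store(vec, j, b)[j + 2] + b != 3*store(vec, j, b)[j] + 3*j + 9 and 3*b >= -10))))) and ((not (j < 2*b)) -> (not (2*store(a, 0, b + 1)[b] + 2*j <= 1 and vec[2*store(a, 0, b + 1)[b] + 2*j + 1] + b != 3*vec[2*store(a, 0, b + 1)[b] + 2*j - 1] + 6*store(a, 0, b + 1)[b] + 6*j + 6 and 3*b >= -10)))
Answer: WP = (not (j = -1)) and (j < 2*b -> (((not (b < 2*j - 8)) -> (not (3*b <= 7 and store(store(vec, j, b), j + 1, 3*b + 1)[3*b - 5] != 3*store(store(vec, j, b), j + 1, 3*b + 1)[3*b - 7] + 8*b - 12 and 3*b >= -10))) and (b < 2*j - 8 -> (not (j <= 0 and store(vec, j, b)[j + 2] + b != 3*store(vec, j, b)[j] + 3*j + 9 and 3*b >= -10))))) and ((not (j < 2*b)) -> (not (2*store(a, 0, b + 1)[b] + 2*j <= 1 and vec[2*store(a, 0, b + 1)[b] + 2*j + 1] + b != 3*vec[2*store(a, 0, b + 1)[b] + 2*j - 1] + 6*store(a, 0, b + 1)[b] + 6*j + 6 and 3*b >= -10)))


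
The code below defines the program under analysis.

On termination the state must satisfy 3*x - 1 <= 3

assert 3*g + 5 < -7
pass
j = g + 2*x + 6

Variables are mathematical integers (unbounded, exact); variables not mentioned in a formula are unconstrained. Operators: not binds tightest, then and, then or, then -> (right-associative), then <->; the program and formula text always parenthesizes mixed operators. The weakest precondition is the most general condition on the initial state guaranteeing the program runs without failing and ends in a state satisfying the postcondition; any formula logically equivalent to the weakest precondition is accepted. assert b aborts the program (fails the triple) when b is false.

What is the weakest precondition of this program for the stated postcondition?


Working backward. After the program, the postcondition 3*x - 1 <= 3 must hold; in canonical form it is 3*x <= 4.
Before j := g + 2*x + 6: 3*x <= 4
Before skip: 3*x <= 4
Before assert 3*g + 5 < -7: 3*g < -12 and 3*x <= 4
Answer: WP = 3*g < -12 and 3*x <= 4


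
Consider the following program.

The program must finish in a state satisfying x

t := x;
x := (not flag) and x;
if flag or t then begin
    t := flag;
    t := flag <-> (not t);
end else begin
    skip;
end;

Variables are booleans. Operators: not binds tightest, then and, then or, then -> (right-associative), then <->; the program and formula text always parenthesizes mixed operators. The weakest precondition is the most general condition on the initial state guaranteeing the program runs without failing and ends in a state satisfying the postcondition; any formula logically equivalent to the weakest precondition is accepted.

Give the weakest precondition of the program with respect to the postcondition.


Working backward. After the program, x must hold.
Then branch requires x; else branch requires x.
Before the if: ((flag or t) -> x) and ((not (flag or t)) -> x)
Before x := (not flag) and x: ((flag or t) -> ((not flag) and x)) and ((not (flag or t)) -> ((not flag) and x))
Before t := x: ((flag or x) -> ((not flag) and x)) and ((not (flag or x)) -> ((not flag) and x))
Answer: WP = ((flag or x) -> ((not flag) and x)) and ((not (flag or x)) -> ((not flag) and x))


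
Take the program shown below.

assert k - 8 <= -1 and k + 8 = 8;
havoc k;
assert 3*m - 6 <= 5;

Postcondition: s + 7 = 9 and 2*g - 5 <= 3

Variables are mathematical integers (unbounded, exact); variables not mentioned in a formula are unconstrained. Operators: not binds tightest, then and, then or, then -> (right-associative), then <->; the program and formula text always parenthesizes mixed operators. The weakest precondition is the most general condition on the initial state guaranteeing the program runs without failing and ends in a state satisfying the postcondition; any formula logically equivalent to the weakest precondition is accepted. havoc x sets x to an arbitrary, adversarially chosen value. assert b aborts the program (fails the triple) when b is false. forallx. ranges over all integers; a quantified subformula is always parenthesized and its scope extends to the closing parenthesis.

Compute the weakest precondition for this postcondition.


Working backward. After the program, the postcondition s + 7 = 9 and 2*g - 5 <= 3 must hold; in canonical form it is s = 2 and 2*g <= 8.
Before assert 3*m - 6 <= 5: 3*m <= 11 and s = 2 and 2*g <= 8
Before havoc k: 3*m <= 11 and s = 2 and 2*g <= 8
Before assert k - 8 <= -1 and k + 8 = 8: k <= 7 and k = 0 and 3*m <= 11 and s = 2 and 2*g <= 8
Answer: WP = k <= 7 and k = 0 and 3*m <= 11 and s = 2 and 2*g <= 8


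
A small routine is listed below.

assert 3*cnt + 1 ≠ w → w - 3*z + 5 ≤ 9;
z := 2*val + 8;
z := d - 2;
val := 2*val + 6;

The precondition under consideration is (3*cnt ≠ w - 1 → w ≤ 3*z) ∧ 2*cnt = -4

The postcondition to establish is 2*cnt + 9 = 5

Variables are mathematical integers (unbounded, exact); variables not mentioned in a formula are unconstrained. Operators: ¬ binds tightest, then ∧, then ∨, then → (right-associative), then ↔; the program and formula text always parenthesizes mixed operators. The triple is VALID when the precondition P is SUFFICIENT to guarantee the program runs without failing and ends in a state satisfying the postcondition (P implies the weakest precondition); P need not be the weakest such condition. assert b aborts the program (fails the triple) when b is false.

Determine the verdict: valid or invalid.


Working backward. After the program, the postcondition 2*cnt + 9 = 5 must hold; in canonical form it is 2*cnt = -4.
Before val := 2*val + 6: 2*cnt = -4
Before z := d - 2: 2*cnt = -4
Before z := 2*val + 8: 2*cnt = -4
Before assert 3*cnt + 1 ≠ w → w - 3*z + 5 ≤ 9: (3*cnt ≠ w - 1 → w ≤ 3*z + 4) ∧ 2*cnt = -4
The weakest precondition is (3*cnt ≠ w - 1 → w ≤ 3*z + 4) ∧ 2*cnt = -4.
Check whether (3*cnt ≠ w - 1 → w ≤ 3*z) ∧ 2*cnt = -4 implies it.
Every state satisfying the precondition satisfies the weakest precondition: the implication holds.
Answer: valid


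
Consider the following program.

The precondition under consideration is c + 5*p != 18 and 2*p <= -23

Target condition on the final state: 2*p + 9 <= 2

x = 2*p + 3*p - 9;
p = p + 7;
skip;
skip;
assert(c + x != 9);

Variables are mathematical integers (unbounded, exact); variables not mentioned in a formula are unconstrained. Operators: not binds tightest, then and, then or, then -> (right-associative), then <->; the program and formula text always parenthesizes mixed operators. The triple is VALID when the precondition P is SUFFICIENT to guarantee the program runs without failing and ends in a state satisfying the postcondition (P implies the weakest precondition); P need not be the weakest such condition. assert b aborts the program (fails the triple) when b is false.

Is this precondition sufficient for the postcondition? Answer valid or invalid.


Working backward. After the program, the postcondition 2*p + 9 <= 2 must hold; in canonical form it is 2*p <= -7.
Before assert c + x != 9: c + x != 9 and 2*p <= -7
Before skip: c + x != 9 and 2*p <= -7
Before skip: c + x != 9 and 2*p <= -7
Before p := p + 7: c + x != 9 and 2*p <= -21
Before x := 2*p + 3*p - 9: c + 5*p != 18 and 2*p <= -21
The weakest precondition is c + 5*p != 18 and 2*p <= -21.
Check whether c + 5*p != 18 and 2*p <= -23 implies it.
Every state satisfying the precondition satisfies the weakest precondition: the implication holds.
Answer: valid


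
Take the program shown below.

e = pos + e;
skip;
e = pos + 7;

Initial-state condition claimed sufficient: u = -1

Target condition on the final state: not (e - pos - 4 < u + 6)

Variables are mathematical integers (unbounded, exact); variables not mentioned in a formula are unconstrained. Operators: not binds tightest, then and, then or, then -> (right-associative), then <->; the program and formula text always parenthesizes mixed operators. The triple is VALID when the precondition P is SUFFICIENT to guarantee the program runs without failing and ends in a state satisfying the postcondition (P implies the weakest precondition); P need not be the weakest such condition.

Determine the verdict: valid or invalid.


Working backward. After the program, the postcondition not (e - pos - 4 < u + 6) must hold; in canonical form it is not (e < pos + u + 10).
Before e := pos + 7: not (u > -3)
Before skip: not (u > -3)
Before e := pos + e: not (u > -3)
The weakest precondition is not (u > -3).
Check whether u = -1 implies it.
Countermodel: at the initial state u = -1, the precondition holds but the weakest precondition fails.
Answer: invalid


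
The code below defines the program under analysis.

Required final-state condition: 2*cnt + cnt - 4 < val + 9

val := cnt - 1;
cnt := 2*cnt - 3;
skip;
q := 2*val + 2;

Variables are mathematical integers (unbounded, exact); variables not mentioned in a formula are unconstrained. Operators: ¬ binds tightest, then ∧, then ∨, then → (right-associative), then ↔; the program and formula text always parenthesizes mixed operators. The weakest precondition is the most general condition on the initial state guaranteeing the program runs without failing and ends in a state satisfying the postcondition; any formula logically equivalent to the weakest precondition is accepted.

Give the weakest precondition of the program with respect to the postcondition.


Working backward. After the program, the postcondition 2*cnt + cnt - 4 < val + 9 must hold; in canonical form it is 3*cnt < val + 13.
Before q := 2*val + 2: 3*cnt < val + 13
Before skip: 3*cnt < val + 13
Before cnt := 2*cnt - 3: 6*cnt < val + 22
Before val := cnt - 1: 5*cnt < 21
Answer: WP = 5*cnt < 21


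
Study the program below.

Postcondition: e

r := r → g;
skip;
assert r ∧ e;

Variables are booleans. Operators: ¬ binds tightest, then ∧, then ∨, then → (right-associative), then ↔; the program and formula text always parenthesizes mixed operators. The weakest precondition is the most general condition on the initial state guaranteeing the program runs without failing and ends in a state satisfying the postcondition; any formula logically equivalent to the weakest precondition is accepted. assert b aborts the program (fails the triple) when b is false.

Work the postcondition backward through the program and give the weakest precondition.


Working backward. After the program, e must hold.
Before assert r ∧ e: r ∧ e
Before skip: r ∧ e
Before r := r → g: (r → g) ∧ e
Answer: WP = (r → g) ∧ e


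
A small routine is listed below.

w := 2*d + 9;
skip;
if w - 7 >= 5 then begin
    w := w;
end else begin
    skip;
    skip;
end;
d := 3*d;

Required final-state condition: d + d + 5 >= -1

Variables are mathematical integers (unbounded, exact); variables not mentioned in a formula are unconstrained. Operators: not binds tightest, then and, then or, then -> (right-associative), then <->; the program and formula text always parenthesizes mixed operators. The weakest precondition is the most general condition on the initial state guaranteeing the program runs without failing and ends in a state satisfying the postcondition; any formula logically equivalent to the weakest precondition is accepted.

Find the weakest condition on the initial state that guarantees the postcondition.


Working backward. After the program, the postcondition d + d + 5 >= -1 must hold; in canonical form it is 2*d >= -6.
Before d := 3*d: 6*d >= -6
Then branch requires 6*d >= -6; else branch requires 6*d >= -6.
Before the if: (w >= 12 -> 6*d >= -6) and ((not (w >= 12)) -> 6*d >= -6)
Before skip: (w >= 12 -> 6*d >= -6) and ((not (w >= 12)) -> 6*d >= -6)
Before w := 2*d + 9: (2*d >= 3 -> 6*d >= -6) and ((not (2*d >= 3)) -> 6*d >= -6)
Answer: WP = (2*d >= 3 -> 6*d >= -6) and ((not (2*d >= 3)) -> 6*d >= -6)


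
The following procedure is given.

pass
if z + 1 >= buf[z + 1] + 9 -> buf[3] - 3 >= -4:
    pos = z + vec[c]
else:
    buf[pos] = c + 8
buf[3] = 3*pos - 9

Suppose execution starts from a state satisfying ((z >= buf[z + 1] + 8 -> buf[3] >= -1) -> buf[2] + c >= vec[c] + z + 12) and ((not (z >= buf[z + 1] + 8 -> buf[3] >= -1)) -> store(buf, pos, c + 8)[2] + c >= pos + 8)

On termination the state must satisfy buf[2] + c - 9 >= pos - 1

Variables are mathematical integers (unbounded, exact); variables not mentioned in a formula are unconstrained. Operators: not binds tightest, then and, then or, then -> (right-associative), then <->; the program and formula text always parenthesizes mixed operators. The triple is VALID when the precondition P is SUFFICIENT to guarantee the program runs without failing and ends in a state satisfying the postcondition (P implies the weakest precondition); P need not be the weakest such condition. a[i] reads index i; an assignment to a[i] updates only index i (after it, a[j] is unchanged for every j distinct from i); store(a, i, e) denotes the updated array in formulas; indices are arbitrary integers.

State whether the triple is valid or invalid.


Working backward. After the program, the postcondition buf[2] + c - 9 >= pos - 1 must hold; in canonical form it is buf[2] + c >= pos + 8.
Before buf[3] := 3*pos - 9: buf[2] + c >= pos + 8
Then branch requires buf[2] + c >= vec[c] + z + 8; else branch requires store(buf, pos, c + 8)[2] + c >= pos + 8.
Before the if: ((z >= buf[z + 1] + 8 -> buf[3] >= -1) -> buf[2] + c >= vec[c] + z + 8) and ((not (z >= buf[z + 1] + 8 -> buf[3] >= -1)) -> store(buf, pos, c + 8)[2] + c >= pos + 8)
Before skip: ((z >= buf[z + 1] + 8 -> buf[3] >= -1) -> buf[2] + c >= vec[c] + z + 8) and ((not (z >= buf[z + 1] + 8 -> buf[3] >= -1)) -> store(buf, pos, c + 8)[2] + c >= pos + 8)
The weakest precondition is ((z >= buf[z + 1] + 8 -> buf[3] >= -1) -> buf[2] + c >= vec[c] + z + 8) and ((not (z >= buf[z + 1] + 8 -> buf[3] >= -1)) -> store(buf, pos, c + 8)[2] + c >= pos + 8).
Check whether ((z >= buf[z + 1] + 8 -> buf[3] >= -1) -> buf[2] + c >= vec[c] + z + 12) and ((not (z >= buf[z + 1] + 8 -> buf[3] >= -1)) -> store(buf, pos, c + 8)[2] + c >= pos + 8) implies it.
Every state satisfying the precondition satisfies the weakest precondition: the implication holds.
Answer: valid


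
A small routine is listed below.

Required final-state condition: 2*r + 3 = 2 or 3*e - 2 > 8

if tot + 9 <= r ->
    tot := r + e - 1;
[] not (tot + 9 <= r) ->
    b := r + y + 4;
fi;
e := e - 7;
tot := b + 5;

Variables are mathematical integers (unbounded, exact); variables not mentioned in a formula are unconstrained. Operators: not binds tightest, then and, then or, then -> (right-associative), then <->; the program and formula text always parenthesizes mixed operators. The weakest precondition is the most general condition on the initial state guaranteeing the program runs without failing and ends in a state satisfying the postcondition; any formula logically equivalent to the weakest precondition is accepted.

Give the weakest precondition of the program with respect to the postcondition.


Working backward. After the program, the postcondition 2*r + 3 = 2 or 3*e - 2 > 8 must hold; in canonical form it is 2*r = -1 or 3*e > 10.
Before tot := b + 5: 2*r = -1 or 3*e > 10
Before e := e - 7: 2*r = -1 or 3*e > 31
Then branch requires 2*r = -1 or 3*e > 31; else branch requires 2*r = -1 or 3*e > 31.
Before the if: (tot <= r - 9 -> (2*r = -1 or 3*e > 31)) and ((not (tot <= r - 9)) -> (2*r = -1 or 3*e > 31))
Answer: WP = (tot <= r - 9 -> (2*r = -1 or 3*e > 31)) and ((not (tot <= r - 9)) -> (2*r = -1 or 3*e > 31))


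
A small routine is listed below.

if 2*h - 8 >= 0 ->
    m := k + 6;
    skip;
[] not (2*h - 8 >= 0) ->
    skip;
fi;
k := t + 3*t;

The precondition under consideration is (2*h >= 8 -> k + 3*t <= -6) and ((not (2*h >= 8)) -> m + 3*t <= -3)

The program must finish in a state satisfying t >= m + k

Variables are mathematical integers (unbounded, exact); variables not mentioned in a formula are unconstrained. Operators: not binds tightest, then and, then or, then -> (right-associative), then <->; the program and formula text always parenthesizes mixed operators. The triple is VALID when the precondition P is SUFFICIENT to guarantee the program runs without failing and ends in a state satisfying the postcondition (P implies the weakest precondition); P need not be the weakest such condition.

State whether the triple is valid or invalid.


Working backward. After the program, the postcondition t >= m + k must hold; in canonical form it is t >= k + m.
Before k := t + 3*t: m + 3*t <= 0
Then branch requires k + 3*t <= -6; else branch requires m + 3*t <= 0.
Before the if: (2*h >= 8 -> k + 3*t <= -6) and ((not (2*h >= 8)) -> m + 3*t <= 0)
The weakest precondition is (2*h >= 8 -> k + 3*t <= -6) and ((not (2*h >= 8)) -> m + 3*t <= 0).
Check whether (2*h >= 8 -> k + 3*t <= -6) and ((not (2*h >= 8)) -> m + 3*t <= -3) implies it.
Every state satisfying the precondition satisfies the weakest precondition: the implication holds.
Answer: valid


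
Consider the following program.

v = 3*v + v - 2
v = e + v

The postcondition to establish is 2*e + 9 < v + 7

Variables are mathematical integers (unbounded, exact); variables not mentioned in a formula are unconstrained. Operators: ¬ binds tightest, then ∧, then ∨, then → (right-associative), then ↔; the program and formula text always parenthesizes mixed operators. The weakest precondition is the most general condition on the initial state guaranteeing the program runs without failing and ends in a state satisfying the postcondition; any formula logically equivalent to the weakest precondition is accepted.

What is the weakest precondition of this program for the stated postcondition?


Working backward. After the program, the postcondition 2*e + 9 < v + 7 must hold; in canonical form it is 2*e < v - 2.
Before v := e + v: e < v - 2
Before v := 3*v + v - 2: e < 4*v - 4
Answer: WP = e < 4*v - 4


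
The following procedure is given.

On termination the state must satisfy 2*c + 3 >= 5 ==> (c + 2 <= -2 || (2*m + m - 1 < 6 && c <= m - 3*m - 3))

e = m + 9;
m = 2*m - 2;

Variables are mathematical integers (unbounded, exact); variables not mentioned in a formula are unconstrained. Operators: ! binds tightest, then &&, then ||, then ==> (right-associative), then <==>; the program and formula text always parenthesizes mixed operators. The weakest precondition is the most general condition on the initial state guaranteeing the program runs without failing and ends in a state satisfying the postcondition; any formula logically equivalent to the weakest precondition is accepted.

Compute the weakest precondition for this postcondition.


Working backward. After the program, the postcondition 2*c + 3 >= 5 ==> (c + 2 <= -2 || (2*m + m - 1 < 6 && c <= m - 3*m - 3)) must hold; in canonical form it is 2*c >= 2 ==> (c <= -4 || (3*m < 7 && c + 2*m <= -3)).
Before m := 2*m - 2: 2*c >= 2 ==> (c <= -4 || (6*m < 13 && c + 4*m <= 1))
Before e := m + 9: 2*c >= 2 ==> (c <= -4 || (6*m < 13 && c + 4*m <= 1))
Answer: WP = 2*c >= 2 ==> (c <= -4 || (6*m < 13 && c + 4*m <= 1))


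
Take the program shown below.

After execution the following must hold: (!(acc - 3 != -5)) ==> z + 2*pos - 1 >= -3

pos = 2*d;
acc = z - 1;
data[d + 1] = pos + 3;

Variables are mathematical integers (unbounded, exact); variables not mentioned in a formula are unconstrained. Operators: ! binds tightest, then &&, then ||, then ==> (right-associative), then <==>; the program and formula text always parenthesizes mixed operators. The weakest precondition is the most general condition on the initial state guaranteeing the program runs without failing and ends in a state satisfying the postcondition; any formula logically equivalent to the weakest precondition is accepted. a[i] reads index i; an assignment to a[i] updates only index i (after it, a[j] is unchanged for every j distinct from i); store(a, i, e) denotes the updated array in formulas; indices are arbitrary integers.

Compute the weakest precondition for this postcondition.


Working backward. After the program, the postcondition (!(acc - 3 != -5)) ==> z + 2*pos - 1 >= -3 must hold; in canonical form it is (!(acc != -2)) ==> 2*pos + z >= -2.
Before data[d + 1] := pos + 3: (!(acc != -2)) ==> 2*pos + z >= -2
Before acc := z - 1: (!(z != -1)) ==> 2*pos + z >= -2
Before pos := 2*d: (!(z != -1)) ==> 4*d + z >= -2
Answer: WP = (!(z != -1)) ==> 4*d + z >= -2


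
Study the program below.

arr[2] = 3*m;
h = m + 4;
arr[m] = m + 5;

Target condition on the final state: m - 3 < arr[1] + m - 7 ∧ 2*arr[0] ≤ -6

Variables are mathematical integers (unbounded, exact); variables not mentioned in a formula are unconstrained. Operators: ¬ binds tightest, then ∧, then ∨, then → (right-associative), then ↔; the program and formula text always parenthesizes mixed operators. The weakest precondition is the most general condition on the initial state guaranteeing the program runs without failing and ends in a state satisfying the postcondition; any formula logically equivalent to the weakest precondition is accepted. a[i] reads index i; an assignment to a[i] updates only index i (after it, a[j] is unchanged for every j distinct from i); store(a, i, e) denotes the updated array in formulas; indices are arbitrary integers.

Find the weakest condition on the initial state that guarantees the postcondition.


Working backward. After the program, the postcondition m - 3 < arr[1] + m - 7 ∧ 2*arr[0] ≤ -6 must hold; in canonical form it is arr[1] > 4 ∧ 2*arr[0] ≤ -6.
Before arr[m] := m + 5: store(arr, m, m + 5)[1] > 4 ∧ 2*store(arr, m, m + 5)[0] ≤ -6
Before h := m + 4: store(arr, m, m + 5)[1] > 4 ∧ 2*store(arr, m, m + 5)[0] ≤ -6
Before arr[2] := 3*m: store(store(arr, 2, 3*m), m, m + 5)[1] > 4 ∧ 2*store(store(arr, 2, 3*m), m, m + 5)[0] ≤ -6
Answer: WP = store(store(arr, 2, 3*m), m, m + 5)[1] > 4 ∧ 2*store(store(arr, 2, 3*m), m, m + 5)[0] ≤ -6


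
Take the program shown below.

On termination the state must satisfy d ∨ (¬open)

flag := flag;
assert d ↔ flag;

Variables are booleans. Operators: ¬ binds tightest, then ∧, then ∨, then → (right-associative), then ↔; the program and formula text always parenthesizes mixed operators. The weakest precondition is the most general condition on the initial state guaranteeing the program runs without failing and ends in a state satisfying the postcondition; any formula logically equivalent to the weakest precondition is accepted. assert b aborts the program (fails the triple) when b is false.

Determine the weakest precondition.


Working backward. After the program, d ∨ (¬open) must hold.
Before assert d ↔ flag: (d ↔ flag) ∧ (d ∨ (¬open))
Before flag := flag: (d ↔ flag) ∧ (d ∨ (¬open))
Answer: WP = (d ↔ flag) ∧ (d ∨ (¬open))


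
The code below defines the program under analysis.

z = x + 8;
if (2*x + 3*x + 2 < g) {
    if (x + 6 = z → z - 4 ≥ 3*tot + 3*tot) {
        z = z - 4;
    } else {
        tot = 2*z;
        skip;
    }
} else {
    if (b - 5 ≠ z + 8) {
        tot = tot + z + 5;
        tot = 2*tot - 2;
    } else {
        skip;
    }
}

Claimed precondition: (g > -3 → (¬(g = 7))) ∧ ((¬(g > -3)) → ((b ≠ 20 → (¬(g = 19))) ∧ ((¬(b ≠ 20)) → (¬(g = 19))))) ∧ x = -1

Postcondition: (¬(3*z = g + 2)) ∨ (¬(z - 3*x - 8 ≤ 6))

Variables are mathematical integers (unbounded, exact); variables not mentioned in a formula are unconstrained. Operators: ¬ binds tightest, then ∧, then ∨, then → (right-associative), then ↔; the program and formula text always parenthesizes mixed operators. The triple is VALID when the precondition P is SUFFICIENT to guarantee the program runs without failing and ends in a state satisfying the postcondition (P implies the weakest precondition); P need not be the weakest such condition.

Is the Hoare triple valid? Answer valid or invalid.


Working backward. After the program, the postcondition (¬(3*z = g + 2)) ∨ (¬(z - 3*x - 8 ≤ 6)) must hold; in canonical form it is (¬(3*z = g + 2)) ∨ (¬(z ≤ 3*x + 14)).
Then branch requires ((x = z - 6 → z ≥ 6*tot + 4) → ((¬(3*z = g + 14)) ∨ (¬(z ≤ 3*x + 18)))) ∧ ((¬(x = z - 6 → z ≥ 6*tot + 4)) → ((¬(3*z = g + 2)) ∨ (¬(z ≤ 3*x + 14)))); else branch requires (b ≠ z + 13 → ((¬(3*z = g + 2)) ∨ (¬(z ≤ 3*x + 14)))) ∧ ((¬(b ≠ z + 13)) → ((¬(3*z = g + 2)) ∨ (¬(z ≤ 3*x + 14)))).
Before the if: (5*x < g - 2 → (((x = z - 6 → z ≥ 6*tot + 4) → ((¬(3*z = g + 14)) ∨ (¬(z ≤ 3*x + 18)))) ∧ ((¬(x = z - 6 → z ≥ 6*tot + 4)) → ((¬(3*z = g + 2)) ∨ (¬(z ≤ 3*x + 14)))))) ∧ ((¬(5*x < g - 2)) → ((b ≠ z + 13 → ((¬(3*z = g + 2)) ∨ (¬(z ≤ 3*x + 14)))) ∧ ((¬(b ≠ z + 13)) → ((¬(3*z = g + 2)) ∨ (¬(z ≤ 3*x + 14))))))
Before z := x + 8: (5*x < g - 2 → ((¬(3*x = g - 10)) ∨ (¬(2*x ≥ -10)))) ∧ ((¬(5*x < g - 2)) → ((b ≠ x + 21 → ((¬(3*x = g - 22)) ∨ (¬(2*x ≥ -6)))) ∧ ((¬(b ≠ x + 21)) → ((¬(3*x = g - 22)) ∨ (¬(2*x ≥ -6))))))
The weakest precondition is (5*x < g - 2 → ((¬(3*x = g - 10)) ∨ (¬(2*x ≥ -10)))) ∧ ((¬(5*x < g - 2)) → ((b ≠ x + 21 → ((¬(3*x = g - 22)) ∨ (¬(2*x ≥ -6)))) ∧ ((¬(b ≠ x + 21)) → ((¬(3*x = g - 22)) ∨ (¬(2*x ≥ -6)))))).
Check whether (g > -3 → (¬(g = 7))) ∧ ((¬(g > -3)) → ((b ≠ 20 → (¬(g = 19))) ∧ ((¬(b ≠ 20)) → (¬(g = 19))))) ∧ x = -1 implies it.
Every state satisfying the precondition satisfies the weakest precondition: the implication holds.
Answer: valid


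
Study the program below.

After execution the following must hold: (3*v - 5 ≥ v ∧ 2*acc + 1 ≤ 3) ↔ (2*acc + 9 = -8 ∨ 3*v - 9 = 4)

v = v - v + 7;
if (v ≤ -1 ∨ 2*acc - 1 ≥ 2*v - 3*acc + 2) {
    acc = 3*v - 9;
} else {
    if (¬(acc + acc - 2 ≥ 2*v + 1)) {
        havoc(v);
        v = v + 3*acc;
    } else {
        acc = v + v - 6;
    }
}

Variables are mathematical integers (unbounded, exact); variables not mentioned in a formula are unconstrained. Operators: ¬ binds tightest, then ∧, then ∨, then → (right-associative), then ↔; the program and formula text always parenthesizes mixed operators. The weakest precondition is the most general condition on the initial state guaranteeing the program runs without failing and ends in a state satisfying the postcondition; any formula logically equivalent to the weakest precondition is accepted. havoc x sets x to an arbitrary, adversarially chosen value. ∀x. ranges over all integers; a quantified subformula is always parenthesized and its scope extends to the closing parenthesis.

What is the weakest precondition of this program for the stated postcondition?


Working backward. After the program, the postcondition (3*v - 5 ≥ v ∧ 2*acc + 1 ≤ 3) ↔ (2*acc + 9 = -8 ∨ 3*v - 9 = 4) must hold; in canonical form it is (2*v ≥ 5 ∧ 2*acc ≤ 2) ↔ (2*acc = -17 ∨ 3*v = 13).
Then branch requires (2*v ≥ 5 ∧ 6*v ≤ 20) ↔ (6*v = 1 ∨ 3*v = 13); else branch requires ((¬(2*acc ≥ 2*v + 3)) → (∀v_1. ((6*acc + 2*v_1 ≥ 5 ∧ 2*acc ≤ 2) ↔ (2*acc = -17 ∨ 9*acc + 3*v_1 = 13)))) ∧ (2*acc ≥ 2*v + 3 → ((2*v ≥ 5 ∧ 4*v ≤ 14) ↔ (4*v = -5 ∨ 3*v = 13))).
Before the if: ((v ≤ -1 ∨ 5*acc ≥ 2*v + 3) → ((2*v ≥ 5 ∧ 6*v ≤ 20) ↔ (6*v = 1 ∨ 3*v = 13))) ∧ ((¬(v ≤ -1 ∨ 5*acc ≥ 2*v + 3)) → (((¬(2*acc ≥ 2*v + 3)) → (∀v_1. ((6*acc + 2*v_1 ≥ 5 ∧ 2*acc ≤ 2) ↔ (2*acc = -17 ∨ 9*acc + 3*v_1 = 13)))) ∧ (2*acc ≥ 2*v + 3 → ((2*v ≥ 5 ∧ 4*v ≤ 14) ↔ (4*v = -5 ∨ 3*v = 13)))))
Before v := v - v + 7: (¬(5*acc ≥ 17)) → ((¬(2*acc ≥ 17)) → (∀v_1. ((6*acc + 2*v_1 ≥ 5 ∧ 2*acc ≤ 2) ↔ (2*acc = -17 ∨ 9*acc + 3*v_1 = 13))))
Answer: WP = (¬(5*acc ≥ 17)) → ((¬(2*acc ≥ 17)) → (∀v_1. ((6*acc + 2*v_1 ≥ 5 ∧ 2*acc ≤ 2) ↔ (2*acc = -17 ∨ 9*acc + 3*v_1 = 13))))


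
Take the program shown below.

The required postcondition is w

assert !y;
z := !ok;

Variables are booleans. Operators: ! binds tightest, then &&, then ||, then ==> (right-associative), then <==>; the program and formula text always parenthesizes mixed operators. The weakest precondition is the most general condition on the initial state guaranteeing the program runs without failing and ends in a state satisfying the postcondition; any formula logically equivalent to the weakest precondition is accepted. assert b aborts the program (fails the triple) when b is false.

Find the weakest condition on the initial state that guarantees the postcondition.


Working backward. After the program, w must hold.
Before z := !ok: w
Before assert !y: (!y) && w
Answer: WP = (!y) && w


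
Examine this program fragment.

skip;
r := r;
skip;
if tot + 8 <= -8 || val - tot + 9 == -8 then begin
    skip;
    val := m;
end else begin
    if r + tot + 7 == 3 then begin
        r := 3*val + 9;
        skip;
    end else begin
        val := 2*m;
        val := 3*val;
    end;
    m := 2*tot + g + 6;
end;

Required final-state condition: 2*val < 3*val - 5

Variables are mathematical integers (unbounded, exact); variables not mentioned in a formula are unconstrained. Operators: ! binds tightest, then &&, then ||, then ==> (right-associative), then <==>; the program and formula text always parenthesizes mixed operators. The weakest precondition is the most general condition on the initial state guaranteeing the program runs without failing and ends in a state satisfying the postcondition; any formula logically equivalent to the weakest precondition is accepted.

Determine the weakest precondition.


Working backward. After the program, the postcondition 2*val < 3*val - 5 must hold; in canonical form it is val > 5.
Then branch requires m > 5; else branch requires (r + tot == -4 ==> val > 5) && ((!(r + tot == -4)) ==> 6*m > 5).
Before the if: ((tot <= -16 || val == tot - 17) ==> m > 5) && ((!(tot <= -16 || val == tot - 17)) ==> ((r + tot == -4 ==> val > 5) && ((!(r + tot == -4)) ==> 6*m > 5)))
Before skip: ((tot <= -16 || val == tot - 17) ==> m > 5) && ((!(tot <= -16 || val == tot - 17)) ==> ((r + tot == -4 ==> val > 5) && ((!(r + tot == -4)) ==> 6*m > 5)))
Before r := r: ((tot <= -16 || val == tot - 17) ==> m > 5) && ((!(tot <= -16 || val == tot - 17)) ==> ((r + tot == -4 ==> val > 5) && ((!(r + tot == -4)) ==> 6*m > 5)))
Before skip: ((tot <= -16 || val == tot - 17) ==> m > 5) && ((!(tot <= -16 || val == tot - 17)) ==> ((r + tot == -4 ==> val > 5) && ((!(r + tot == -4)) ==> 6*m > 5)))
Answer: WP = ((tot <= -16 || val == tot - 17) ==> m > 5) && ((!(tot <= -16 || val == tot - 17)) ==> ((r + tot == -4 ==> val > 5) && ((!(r + tot == -4)) ==> 6*m > 5)))


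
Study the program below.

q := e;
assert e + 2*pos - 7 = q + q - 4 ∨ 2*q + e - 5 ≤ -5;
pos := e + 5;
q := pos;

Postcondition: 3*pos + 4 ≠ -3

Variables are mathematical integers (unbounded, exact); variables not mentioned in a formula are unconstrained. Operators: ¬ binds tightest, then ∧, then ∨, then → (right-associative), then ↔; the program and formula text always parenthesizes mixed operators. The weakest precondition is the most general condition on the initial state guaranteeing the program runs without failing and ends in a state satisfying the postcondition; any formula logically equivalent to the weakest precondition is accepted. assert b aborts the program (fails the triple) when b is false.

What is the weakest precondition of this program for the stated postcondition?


Working backward. After the program, the postcondition 3*pos + 4 ≠ -3 must hold; in canonical form it is 3*pos ≠ -7.
Before q := pos: 3*pos ≠ -7
Before pos := e + 5: 3*e ≠ -22
Before assert e + 2*pos - 7 = q + q - 4 ∨ 2*q + e - 5 ≤ -5: (e + 2*pos = 2*q + 3 ∨ e + 2*q ≤ 0) ∧ 3*e ≠ -22
Before q := e: (2*pos = e + 3 ∨ 3*e ≤ 0) ∧ 3*e ≠ -22
Answer: WP = (2*pos = e + 3 ∨ 3*e ≤ 0) ∧ 3*e ≠ -22


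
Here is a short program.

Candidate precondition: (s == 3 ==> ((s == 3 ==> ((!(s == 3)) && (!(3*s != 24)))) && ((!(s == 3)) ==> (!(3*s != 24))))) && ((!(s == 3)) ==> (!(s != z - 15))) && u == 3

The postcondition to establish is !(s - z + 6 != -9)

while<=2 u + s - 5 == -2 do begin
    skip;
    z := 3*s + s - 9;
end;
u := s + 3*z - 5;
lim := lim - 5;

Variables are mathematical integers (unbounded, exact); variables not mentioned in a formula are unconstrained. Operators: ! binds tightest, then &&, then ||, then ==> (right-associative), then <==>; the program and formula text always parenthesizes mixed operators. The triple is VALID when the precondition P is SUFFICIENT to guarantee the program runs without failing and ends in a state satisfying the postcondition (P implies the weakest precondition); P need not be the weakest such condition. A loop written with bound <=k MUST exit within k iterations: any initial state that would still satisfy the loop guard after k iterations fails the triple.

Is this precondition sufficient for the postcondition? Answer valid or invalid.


Working backward. After the program, the postcondition !(s - z + 6 != -9) must hold; in canonical form it is !(s != z - 15).
Before lim := lim - 5: !(s != z - 15)
Before u := s + 3*z - 5: !(s != z - 15)
Before the loop (bound <=2), unroll the exhaustion recursion (WP_0 = exit-now case; WP_j = one more guarded iteration, up to j = 2):
  WP_0: (!(s + u == 3)) && (!(s != z - 15))
  WP_1: (s + u == 3 ==> ((!(s + u == 3)) && (!(3*s != 24)))) && ((!(s + u == 3)) ==> (!(s != z - 15)))
  WP_2: (s + u == 3 ==> ((s + u == 3 ==> ((!(s + u == 3)) && (!(3*s != 24)))) && ((!(s + u == 3)) ==> (!(3*s != 24))))) && ((!(s + u == 3)) ==> (!(s != z - 15)))
So before the loop: (s + u == 3 ==> ((s + u == 3 ==> ((!(s + u == 3)) && (!(3*s != 24)))) && ((!(s + u == 3)) ==> (!(3*s != 24))))) && ((!(s + u == 3)) ==> (!(s != z - 15)))
The weakest precondition is (s + u == 3 ==> ((s + u == 3 ==> ((!(s + u == 3)) && (!(3*s != 24)))) && ((!(s + u == 3)) ==> (!(3*s != 24))))) && ((!(s + u == 3)) ==> (!(s != z - 15))).
Check whether (s == 3 ==> ((s == 3 ==> ((!(s == 3)) && (!(3*s != 24)))) && ((!(s == 3)) ==> (!(3*s != 24))))) && ((!(s == 3)) ==> (!(s != z - 15))) && u == 3 implies it.
Countermodel: at the initial state s = 0, u = 3, z = 15, the precondition holds but the weakest precondition fails.
Answer: invalid


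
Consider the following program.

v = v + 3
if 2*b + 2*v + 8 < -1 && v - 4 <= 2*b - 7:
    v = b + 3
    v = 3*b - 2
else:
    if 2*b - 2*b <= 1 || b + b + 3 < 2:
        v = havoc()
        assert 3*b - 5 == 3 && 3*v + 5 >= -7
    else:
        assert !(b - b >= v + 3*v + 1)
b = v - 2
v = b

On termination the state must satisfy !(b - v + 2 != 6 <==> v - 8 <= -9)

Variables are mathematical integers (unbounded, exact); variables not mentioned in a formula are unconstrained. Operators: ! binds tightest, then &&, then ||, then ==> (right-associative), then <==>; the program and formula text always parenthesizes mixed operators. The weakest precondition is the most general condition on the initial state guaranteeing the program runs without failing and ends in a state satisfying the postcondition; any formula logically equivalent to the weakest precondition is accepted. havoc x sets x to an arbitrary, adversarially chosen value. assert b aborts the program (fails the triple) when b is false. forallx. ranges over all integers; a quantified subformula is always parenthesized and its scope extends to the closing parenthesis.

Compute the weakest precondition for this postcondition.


Working backward. After the program, the postcondition !(b - v + 2 != 6 <==> v - 8 <= -9) must hold; in canonical form it is !(b != v + 4 <==> v <= -1).
Before v := b: !(b <= -1)
Before b := v - 2: !(v <= 1)
Then branch requires !(3*b <= 3); else branch requires forall v_1. (3*b == 8 && 3*v_1 >= -12 && (!(v_1 <= 1))).
Before the if: ((2*b + 2*v < -9 && v <= 2*b - 3) ==> (!(3*b <= 3))) && ((!(2*b + 2*v < -9 && v <= 2*b - 3)) ==> (forall v_1. (3*b == 8 && 3*v_1 >= -12 && (!(v_1 <= 1)))))
Before v := v + 3: ((2*b + 2*v < -15 && v <= 2*b - 6) ==> (!(3*b <= 3))) && ((!(2*b + 2*v < -15 && v <= 2*b - 6)) ==> (forall v_1. (3*b == 8 && 3*v_1 >= -12 && (!(v_1 <= 1)))))
Answer: WP = ((2*b + 2*v < -15 && v <= 2*b - 6) ==> (!(3*b <= 3))) && ((!(2*b + 2*v < -15 && v <= 2*b - 6)) ==> (forall v_1. (3*b == 8 && 3*v_1 >= -12 && (!(v_1 <= 1)))))


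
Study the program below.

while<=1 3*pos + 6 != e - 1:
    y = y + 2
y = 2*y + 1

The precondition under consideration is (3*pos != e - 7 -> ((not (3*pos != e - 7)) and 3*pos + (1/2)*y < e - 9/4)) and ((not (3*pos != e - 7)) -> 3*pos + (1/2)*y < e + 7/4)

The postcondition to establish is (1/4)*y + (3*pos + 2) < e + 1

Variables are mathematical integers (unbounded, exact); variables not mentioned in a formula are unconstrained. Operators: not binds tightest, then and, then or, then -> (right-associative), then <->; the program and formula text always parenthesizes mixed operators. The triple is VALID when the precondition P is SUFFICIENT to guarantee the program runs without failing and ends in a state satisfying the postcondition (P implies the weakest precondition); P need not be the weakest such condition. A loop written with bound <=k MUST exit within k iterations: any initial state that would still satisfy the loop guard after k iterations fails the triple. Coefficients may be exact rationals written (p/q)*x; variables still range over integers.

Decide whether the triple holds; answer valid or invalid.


Working backward. After the program, the postcondition (1/4)*y + (3*pos + 2) < e + 1 must hold; in canonical form it is 3*pos + (1/4)*y < e - 1.
Before y := 2*y + 1: 3*pos + (1/2)*y < e - 5/4
Before the loop (bound <=1), unroll the exhaustion recursion (WP_0 = exit-now case; WP_j = one more guarded iteration, up to j = 1):
  WP_0: (not (3*pos != e - 7)) and 3*pos + (1/2)*y < e - 5/4
  WP_1: (3*pos != e - 7 -> ((not (3*pos != e - 7)) and 3*pos + (1/2)*y < e - 9/4)) and ((not (3*pos != e - 7)) -> 3*pos + (1/2)*y < e - 5/4)
So before the loop: (3*pos != e - 7 -> ((not (3*pos != e - 7)) and 3*pos + (1/2)*y < e - 9/4)) and ((not (3*pos != e - 7)) -> 3*pos + (1/2)*y < e - 5/4)
The weakest precondition is (3*pos != e - 7 -> ((not (3*pos != e - 7)) and 3*pos + (1/2)*y < e - 9/4)) and ((not (3*pos != e - 7)) -> 3*pos + (1/2)*y < e - 5/4).
Check whether (3*pos != e - 7 -> ((not (3*pos != e - 7)) and 3*pos + (1/2)*y < e - 9/4)) and ((not (3*pos != e - 7)) -> 3*pos + (1/2)*y < e + 7/4) implies it.
Countermodel: at the initial state e = 7, pos = 0, y = 12, the precondition holds but the weakest precondition fails.
Answer: invalid
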